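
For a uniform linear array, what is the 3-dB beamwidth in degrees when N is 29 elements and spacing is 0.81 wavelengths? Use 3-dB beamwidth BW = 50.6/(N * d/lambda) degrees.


BW = 50.6 / (29 * 0.81) = 50.6 / 23.49 = 2.15

2.15 deg


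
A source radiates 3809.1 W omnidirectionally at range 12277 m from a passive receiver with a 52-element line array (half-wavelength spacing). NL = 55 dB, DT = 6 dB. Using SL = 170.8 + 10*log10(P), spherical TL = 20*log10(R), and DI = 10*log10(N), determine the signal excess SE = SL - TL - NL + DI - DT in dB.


80.99 dB


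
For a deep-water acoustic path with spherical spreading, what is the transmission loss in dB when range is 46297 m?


93.31 dB


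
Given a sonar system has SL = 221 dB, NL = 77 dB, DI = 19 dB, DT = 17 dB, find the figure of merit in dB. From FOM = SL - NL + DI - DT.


146 dB


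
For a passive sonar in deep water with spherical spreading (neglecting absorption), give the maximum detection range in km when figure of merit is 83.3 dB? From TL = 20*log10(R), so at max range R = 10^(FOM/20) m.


At max range FOM = TL, so 20*log10(R) = 83.3
R = 10^(83.3/20) = 14621.77 m = 14.62 km

14.62 km


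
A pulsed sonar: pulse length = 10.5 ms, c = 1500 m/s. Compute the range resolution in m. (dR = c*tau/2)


dR = c*tau/2 = 1500 * 10.5e-3 / 2 = 7.875

7.875 m


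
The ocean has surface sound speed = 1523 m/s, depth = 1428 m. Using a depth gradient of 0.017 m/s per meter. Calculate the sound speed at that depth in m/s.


c = 1523 + 0.017 * 1428 = 1547.276

1547.276 m/s


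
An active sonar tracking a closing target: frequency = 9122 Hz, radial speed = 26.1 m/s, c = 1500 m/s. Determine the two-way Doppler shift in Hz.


fd = 2*f*v/c = 2 * 9122 * 26.1 / 1500 = 317.45

317.45 Hz


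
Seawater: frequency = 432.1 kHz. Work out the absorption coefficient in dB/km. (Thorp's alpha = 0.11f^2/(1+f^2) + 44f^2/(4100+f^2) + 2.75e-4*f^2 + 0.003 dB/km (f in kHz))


f^2 = 186710.41
alpha = 0.11*186710.41/(1+186710.41) + 44*186710.41/(4100+186710.41) + 2.75e-4*186710.41 + 0.003 = 94.513

94.513 dB/km


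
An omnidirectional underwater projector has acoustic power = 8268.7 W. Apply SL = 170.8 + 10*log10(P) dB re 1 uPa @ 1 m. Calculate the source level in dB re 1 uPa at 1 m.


209.97 dB


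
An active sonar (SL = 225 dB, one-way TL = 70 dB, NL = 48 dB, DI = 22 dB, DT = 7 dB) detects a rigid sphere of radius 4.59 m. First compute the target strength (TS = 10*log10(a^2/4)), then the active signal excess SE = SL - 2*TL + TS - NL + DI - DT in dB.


Step 1: TS = 10*log10(4.59^2/4) = 7.22 dB
Step 2: SE = SL - 2*TL + TS - NL + DI - DT = 225 - 2*70 + (7.22) - 48 + 22 - 7 = 59.22

59.22 dB


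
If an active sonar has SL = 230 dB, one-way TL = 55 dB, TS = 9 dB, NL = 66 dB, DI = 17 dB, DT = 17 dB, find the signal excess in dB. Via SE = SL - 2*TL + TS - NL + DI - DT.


SE = SL - 2*TL + TS - NL + DI - DT = 230 - 2*55 + (9) - 66 + 17 - 17 = 63

63 dB


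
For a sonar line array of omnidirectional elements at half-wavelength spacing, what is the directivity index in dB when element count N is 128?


DI = 10*log10(128) = 21.07

21.07 dB


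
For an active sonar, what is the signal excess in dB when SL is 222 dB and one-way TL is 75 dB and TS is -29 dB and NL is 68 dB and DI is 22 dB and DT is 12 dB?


-15 dB


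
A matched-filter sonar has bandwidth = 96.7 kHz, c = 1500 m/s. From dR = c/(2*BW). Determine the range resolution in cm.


0.78 cm


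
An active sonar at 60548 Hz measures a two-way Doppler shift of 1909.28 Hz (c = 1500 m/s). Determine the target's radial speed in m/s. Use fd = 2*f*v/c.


From fd = 2*f*v/c, v = c*fd/(2*f) = 1500 * 1909.28 / (2*60548) = 23.65

23.65 m/s


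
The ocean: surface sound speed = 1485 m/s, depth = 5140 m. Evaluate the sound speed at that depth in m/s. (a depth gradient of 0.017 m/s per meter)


1572.38 m/s


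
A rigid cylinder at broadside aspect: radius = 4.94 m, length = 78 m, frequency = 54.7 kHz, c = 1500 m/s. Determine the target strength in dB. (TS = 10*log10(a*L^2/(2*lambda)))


57.39 dB


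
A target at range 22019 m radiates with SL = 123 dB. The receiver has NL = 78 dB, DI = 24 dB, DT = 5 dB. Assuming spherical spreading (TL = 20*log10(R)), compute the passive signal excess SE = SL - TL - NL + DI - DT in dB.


-22.86 dB


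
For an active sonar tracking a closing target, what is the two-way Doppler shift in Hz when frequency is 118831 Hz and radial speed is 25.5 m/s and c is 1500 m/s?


fd = 2*f*v/c = 2 * 118831 * 25.5 / 1500 = 4040.25

4040.25 Hz


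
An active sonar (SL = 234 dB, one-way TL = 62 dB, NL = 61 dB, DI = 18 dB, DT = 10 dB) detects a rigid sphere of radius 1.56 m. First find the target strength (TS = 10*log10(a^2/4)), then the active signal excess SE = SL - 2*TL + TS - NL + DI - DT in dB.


Step 1: TS = 10*log10(1.56^2/4) = -2.16 dB
Step 2: SE = SL - 2*TL + TS - NL + DI - DT = 234 - 2*62 + (-2.16) - 61 + 18 - 10 = 54.84

54.84 dB


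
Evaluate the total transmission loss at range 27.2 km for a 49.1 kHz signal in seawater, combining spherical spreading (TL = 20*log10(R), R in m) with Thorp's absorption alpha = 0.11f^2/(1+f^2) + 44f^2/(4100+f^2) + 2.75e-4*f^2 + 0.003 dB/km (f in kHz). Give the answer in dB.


Step 1 (Thorp): alpha = 0.11*2410.81/(1+2410.81) + 44*2410.81/(4100+2410.81) + 2.75e-4*2410.81 + 0.003 = 17.0682 dB/km
Step 2: TL_spread = 20*log10(27200) = 88.69 dB
Step 3: TL_abs = alpha*R = 17.0682 * 27.2 = 464.26 dB
Step 4: TL_total = 88.69 + 464.26 = 552.95

552.95 dB


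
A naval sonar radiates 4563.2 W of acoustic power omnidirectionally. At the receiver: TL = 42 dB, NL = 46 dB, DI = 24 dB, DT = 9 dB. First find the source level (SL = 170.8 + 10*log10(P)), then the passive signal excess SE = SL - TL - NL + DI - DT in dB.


Step 1: SL = 170.8 + 10*log10(4563.2) = 207.39 dB
Step 2: SE = SL - TL - NL + DI - DT = 207.39 - 42 - 46 + 24 - 9 = 134.39

134.39 dB


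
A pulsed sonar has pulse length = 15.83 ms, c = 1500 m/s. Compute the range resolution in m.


dR = c*tau/2 = 1500 * 15.83e-3 / 2 = 11.8725

11.8725 m


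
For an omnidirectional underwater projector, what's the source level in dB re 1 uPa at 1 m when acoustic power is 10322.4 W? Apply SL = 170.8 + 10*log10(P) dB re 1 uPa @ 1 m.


210.94 dB


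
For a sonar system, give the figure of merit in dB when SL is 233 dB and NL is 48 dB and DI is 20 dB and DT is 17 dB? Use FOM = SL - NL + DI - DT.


FOM = SL - NL + DI - DT = 233 - 48 + 20 - 17 = 188

188 dB


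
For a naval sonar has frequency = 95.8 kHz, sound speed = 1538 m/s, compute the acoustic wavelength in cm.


1.61 cm


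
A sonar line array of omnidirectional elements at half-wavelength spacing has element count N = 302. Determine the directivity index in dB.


DI = 10*log10(302) = 24.8

24.8 dB


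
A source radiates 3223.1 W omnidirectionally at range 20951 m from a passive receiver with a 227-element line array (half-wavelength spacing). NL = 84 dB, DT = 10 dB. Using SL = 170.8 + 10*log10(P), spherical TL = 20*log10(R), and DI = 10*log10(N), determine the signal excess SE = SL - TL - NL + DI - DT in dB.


Step 1: SL = 170.8 + 10*log10(3223.1) = 205.88 dB
Step 2: TL = 20*log10(20951) = 86.42 dB
Step 3: DI = 10*log10(227) = 23.56 dB
Step 4: SE = SL - TL - NL + DI - DT = 205.88 - 86.42 - 84 + 23.56 - 10 = 49.02

49.02 dB


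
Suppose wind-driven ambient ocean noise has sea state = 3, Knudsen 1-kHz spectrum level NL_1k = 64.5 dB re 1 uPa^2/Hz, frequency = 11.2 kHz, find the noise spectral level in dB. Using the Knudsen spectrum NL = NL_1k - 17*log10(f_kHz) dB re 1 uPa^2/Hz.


NL = NL_1k - 17*log10(f_kHz) = 64.5 - 17*log10(11.2) = 64.5 - (17.84) = 46.66

46.66 dB


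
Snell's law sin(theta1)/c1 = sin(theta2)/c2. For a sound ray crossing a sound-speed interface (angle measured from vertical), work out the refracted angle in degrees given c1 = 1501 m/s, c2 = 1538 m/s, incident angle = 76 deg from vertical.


sin(theta2) = (c2/c1)*sin(theta1) = (1538/1501)*sin(76 deg) = 0.99421
theta2 = arcsin(0.99421) = 83.83

83.83 deg


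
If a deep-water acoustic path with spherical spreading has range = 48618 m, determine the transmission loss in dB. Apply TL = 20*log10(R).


TL = 20*log10(48618) = 93.74

93.74 dB


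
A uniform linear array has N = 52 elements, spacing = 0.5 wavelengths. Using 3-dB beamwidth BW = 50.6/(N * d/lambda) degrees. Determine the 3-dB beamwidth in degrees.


BW = 50.6 / (52 * 0.5) = 50.6 / 26.0 = 1.95

1.95 deg


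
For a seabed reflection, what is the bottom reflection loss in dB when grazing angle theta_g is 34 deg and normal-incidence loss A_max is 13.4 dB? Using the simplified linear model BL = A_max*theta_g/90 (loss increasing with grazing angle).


BL = A_max * theta_g / 90 = 13.4 * 34 / 90 = 5.06

5.06 dB


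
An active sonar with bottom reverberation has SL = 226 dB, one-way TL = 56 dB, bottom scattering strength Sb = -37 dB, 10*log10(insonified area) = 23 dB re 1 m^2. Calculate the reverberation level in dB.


100 dB


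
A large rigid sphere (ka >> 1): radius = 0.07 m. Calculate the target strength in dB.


-29.12 dB


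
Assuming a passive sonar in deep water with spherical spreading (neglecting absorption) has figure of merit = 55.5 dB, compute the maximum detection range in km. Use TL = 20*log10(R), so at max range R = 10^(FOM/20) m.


At max range FOM = TL, so 20*log10(R) = 55.5
R = 10^(55.5/20) = 595.66 m = 0.6 km

0.6 km


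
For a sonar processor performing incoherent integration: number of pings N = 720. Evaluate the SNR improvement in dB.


14.29 dB


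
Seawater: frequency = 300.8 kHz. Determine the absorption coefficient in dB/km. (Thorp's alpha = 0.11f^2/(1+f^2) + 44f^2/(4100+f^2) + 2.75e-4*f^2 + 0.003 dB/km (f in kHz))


f^2 = 90480.64
alpha = 0.11*90480.64/(1+90480.64) + 44*90480.64/(4100+90480.64) + 2.75e-4*90480.64 + 0.003 = 67.088

67.088 dB/km


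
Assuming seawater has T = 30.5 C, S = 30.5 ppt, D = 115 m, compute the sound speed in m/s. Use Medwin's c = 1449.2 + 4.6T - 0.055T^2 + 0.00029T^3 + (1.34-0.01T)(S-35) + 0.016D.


1543.75 m/s


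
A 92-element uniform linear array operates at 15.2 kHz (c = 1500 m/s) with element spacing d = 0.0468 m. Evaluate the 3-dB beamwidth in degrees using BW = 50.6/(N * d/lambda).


Step 1: lambda = 1500/15200 = 0.09868 m
Step 2: d/lambda = 0.0468/0.09868 = 0.4743
Step 3: BW = 50.6/(N * d/lambda) = 50.6/(92 * 0.4743) = 1.16

1.16 deg


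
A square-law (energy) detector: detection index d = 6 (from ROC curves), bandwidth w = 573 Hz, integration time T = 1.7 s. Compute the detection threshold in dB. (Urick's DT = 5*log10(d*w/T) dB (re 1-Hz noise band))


16.53 dB


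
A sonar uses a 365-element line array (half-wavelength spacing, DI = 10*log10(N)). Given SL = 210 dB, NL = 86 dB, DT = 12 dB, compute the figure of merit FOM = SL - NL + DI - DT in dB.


Step 1: DI = 10*log10(365) = 25.62 dB
Step 2: FOM = SL - NL + DI - DT = 210 - 86 + 25.62 - 12 = 137.62

137.62 dB


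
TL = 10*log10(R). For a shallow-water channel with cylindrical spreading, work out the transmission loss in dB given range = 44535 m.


TL = 10*log10(44535) = 46.49

46.49 dB


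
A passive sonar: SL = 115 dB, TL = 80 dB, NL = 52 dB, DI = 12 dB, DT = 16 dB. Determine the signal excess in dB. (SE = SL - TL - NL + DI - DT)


-21 dB


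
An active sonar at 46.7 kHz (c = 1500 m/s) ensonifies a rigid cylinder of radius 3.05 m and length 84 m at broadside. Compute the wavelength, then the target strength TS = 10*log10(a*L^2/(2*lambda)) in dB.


Step 1: lambda = c/f = 1500/46700 = 0.03212 m
Step 2: TS = 10*log10(a*L^2/(2*lambda)) = 10*log10(3.05*84^2/(2*0.03212)) = 55.25

55.25 dB


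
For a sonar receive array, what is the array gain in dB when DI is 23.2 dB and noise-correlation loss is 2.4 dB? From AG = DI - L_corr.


AG = DI - L_corr = 23.2 - 2.4 = 20.8

20.8 dB


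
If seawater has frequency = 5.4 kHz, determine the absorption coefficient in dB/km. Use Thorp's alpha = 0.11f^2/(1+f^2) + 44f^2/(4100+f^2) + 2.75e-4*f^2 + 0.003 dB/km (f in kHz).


f^2 = 29.16
alpha = 0.11*29.16/(1+29.16) + 44*29.16/(4100+29.16) + 2.75e-4*29.16 + 0.003 = 0.428

0.428 dB/km


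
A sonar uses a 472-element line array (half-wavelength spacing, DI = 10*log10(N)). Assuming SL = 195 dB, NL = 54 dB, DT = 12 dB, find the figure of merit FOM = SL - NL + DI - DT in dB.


Step 1: DI = 10*log10(472) = 26.74 dB
Step 2: FOM = SL - NL + DI - DT = 195 - 54 + 26.74 - 12 = 155.74

155.74 dB


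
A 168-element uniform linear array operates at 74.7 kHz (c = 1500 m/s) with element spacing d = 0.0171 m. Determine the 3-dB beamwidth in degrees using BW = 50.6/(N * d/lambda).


Step 1: lambda = 1500/74700 = 0.02008 m
Step 2: d/lambda = 0.0171/0.02008 = 0.8516
Step 3: BW = 50.6/(N * d/lambda) = 50.6/(168 * 0.8516) = 0.35

0.35 deg


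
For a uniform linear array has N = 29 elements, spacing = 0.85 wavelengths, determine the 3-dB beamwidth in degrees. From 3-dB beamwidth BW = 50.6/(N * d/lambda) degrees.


BW = 50.6 / (29 * 0.85) = 50.6 / 24.65 = 2.05

2.05 deg


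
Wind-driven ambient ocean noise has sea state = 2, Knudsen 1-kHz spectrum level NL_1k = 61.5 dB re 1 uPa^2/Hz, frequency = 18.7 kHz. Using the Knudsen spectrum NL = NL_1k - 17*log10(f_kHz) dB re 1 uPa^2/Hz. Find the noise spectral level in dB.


NL = NL_1k - 17*log10(f_kHz) = 61.5 - 17*log10(18.7) = 61.5 - (21.62) = 39.88

39.88 dB


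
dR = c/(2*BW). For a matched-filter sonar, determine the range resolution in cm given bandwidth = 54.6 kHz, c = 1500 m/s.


dR = c/(2*BW) = 1500 / (2 * 54.6e3) = 0.0137 m = 1.37 cm

1.37 cm


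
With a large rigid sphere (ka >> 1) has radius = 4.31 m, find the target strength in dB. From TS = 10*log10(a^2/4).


TS = 10*log10(4.31^2 / 4) = 10*log10(4.644025) = 6.67

6.67 dB


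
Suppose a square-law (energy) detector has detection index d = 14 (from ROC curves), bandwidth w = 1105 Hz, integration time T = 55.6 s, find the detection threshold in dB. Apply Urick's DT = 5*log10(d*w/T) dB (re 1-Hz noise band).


DT = 5*log10(d*w/T) = 5*log10(14 * 1105 / 55.6) = 5*log10(278.24) = 12.22

12.22 dB


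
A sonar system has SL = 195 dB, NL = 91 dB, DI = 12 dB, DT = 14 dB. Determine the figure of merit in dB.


102 dB


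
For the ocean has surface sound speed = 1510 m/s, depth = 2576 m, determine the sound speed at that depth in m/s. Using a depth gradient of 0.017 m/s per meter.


c = 1510 + 0.017 * 2576 = 1553.792

1553.792 m/s


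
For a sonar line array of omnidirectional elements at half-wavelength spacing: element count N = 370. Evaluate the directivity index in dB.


DI = 10*log10(370) = 25.68

25.68 dB


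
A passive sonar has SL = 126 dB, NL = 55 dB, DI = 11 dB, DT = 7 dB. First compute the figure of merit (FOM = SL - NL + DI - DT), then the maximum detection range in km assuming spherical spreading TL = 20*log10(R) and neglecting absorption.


Step 1: FOM = SL - NL + DI - DT = 126 - 55 + 11 - 7 = 75 dB
Step 2: at max range FOM = TL = 20*log10(R), so R = 10^(75/20) = 5623.41 m = 5.62 km

5.62 km


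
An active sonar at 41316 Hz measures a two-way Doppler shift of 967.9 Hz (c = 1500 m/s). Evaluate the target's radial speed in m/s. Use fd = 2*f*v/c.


17.57 m/s


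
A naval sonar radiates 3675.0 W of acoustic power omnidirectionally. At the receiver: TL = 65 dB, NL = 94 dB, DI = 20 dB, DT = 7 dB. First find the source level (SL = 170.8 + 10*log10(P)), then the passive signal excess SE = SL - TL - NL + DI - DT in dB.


Step 1: SL = 170.8 + 10*log10(3675.0) = 206.45 dB
Step 2: SE = SL - TL - NL + DI - DT = 206.45 - 65 - 94 + 20 - 7 = 60.45

60.45 dB


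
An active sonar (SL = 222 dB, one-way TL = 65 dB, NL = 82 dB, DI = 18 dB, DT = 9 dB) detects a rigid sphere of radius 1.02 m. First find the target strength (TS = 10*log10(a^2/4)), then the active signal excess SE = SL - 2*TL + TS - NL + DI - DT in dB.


Step 1: TS = 10*log10(1.02^2/4) = -5.85 dB
Step 2: SE = SL - 2*TL + TS - NL + DI - DT = 222 - 2*65 + (-5.85) - 82 + 18 - 9 = 13.15

13.15 dB


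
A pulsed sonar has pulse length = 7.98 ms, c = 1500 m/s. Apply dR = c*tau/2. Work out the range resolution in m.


dR = c*tau/2 = 1500 * 7.98e-3 / 2 = 5.985

5.985 m


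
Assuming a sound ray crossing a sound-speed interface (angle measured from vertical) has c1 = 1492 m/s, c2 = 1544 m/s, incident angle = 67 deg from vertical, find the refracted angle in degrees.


72.29 deg


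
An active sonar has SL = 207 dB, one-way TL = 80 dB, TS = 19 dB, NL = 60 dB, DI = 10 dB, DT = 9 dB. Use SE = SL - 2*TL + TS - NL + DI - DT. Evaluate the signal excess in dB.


SE = SL - 2*TL + TS - NL + DI - DT = 207 - 2*80 + (19) - 60 + 10 - 9 = 7

7 dB


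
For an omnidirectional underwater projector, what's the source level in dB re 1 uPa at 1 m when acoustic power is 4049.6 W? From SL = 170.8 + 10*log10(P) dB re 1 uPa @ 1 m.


206.87 dB


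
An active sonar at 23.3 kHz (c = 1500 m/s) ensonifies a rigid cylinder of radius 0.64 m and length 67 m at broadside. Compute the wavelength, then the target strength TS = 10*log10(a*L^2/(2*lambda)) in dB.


Step 1: lambda = c/f = 1500/23300 = 0.06438 m
Step 2: TS = 10*log10(a*L^2/(2*lambda)) = 10*log10(0.64*67^2/(2*0.06438)) = 43.49

43.49 dB


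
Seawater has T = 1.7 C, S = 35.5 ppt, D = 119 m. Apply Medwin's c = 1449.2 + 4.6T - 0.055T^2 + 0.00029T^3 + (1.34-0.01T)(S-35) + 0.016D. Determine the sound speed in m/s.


c = 1449.2 + 4.6*1.7 - 0.055*1.7^2 + 0.00029*1.7^3 + (1.34 - 0.01*1.7)*(35.5 - 35) + 0.016*119 = 1459.43

1459.43 m/s


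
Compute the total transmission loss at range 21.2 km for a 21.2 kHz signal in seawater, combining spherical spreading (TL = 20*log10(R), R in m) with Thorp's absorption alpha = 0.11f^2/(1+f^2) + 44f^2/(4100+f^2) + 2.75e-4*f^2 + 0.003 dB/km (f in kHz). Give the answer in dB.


Step 1 (Thorp): alpha = 0.11*449.44/(1+449.44) + 44*449.44/(4100+449.44) + 2.75e-4*449.44 + 0.003 = 4.5831 dB/km
Step 2: TL_spread = 20*log10(21200) = 86.53 dB
Step 3: TL_abs = alpha*R = 4.5831 * 21.2 = 97.16 dB
Step 4: TL_total = 86.53 + 97.16 = 183.69

183.69 dB


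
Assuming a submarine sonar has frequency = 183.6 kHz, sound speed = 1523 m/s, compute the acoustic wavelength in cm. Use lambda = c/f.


lambda = c/f = 1523 / 183600 = 0.0083 m = 0.83 cm

0.83 cm


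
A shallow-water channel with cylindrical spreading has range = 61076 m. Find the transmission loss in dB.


47.86 dB


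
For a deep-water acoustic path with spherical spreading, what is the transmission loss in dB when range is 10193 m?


TL = 20*log10(10193) = 80.17

80.17 dB


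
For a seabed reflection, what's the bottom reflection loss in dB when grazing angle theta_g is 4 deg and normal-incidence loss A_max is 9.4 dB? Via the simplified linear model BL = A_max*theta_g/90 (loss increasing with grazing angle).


0.42 dB


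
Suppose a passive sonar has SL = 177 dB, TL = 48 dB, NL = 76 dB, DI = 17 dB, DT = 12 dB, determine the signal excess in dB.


SE = SL - TL - NL + DI - DT = 177 - 48 - 76 + 17 - 12 = 58

58 dB


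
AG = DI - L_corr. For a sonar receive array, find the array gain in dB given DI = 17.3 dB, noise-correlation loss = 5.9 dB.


AG = DI - L_corr = 17.3 - 5.9 = 11.4

11.4 dB


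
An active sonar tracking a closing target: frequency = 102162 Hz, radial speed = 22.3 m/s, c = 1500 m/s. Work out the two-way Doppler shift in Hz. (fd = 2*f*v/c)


fd = 2*f*v/c = 2 * 102162 * 22.3 / 1500 = 3037.62

3037.62 Hz


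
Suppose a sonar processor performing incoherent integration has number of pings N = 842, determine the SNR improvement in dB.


Gain = 5*log10(842) = 14.63

14.63 dB


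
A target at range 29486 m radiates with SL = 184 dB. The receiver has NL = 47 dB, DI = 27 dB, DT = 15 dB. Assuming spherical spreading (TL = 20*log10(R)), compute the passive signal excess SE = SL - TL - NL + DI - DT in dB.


Step 1: TL = 20*log10(29486) = 89.39 dB
Step 2: SE = 184 - 89.39 - 47 + 27 - 15 = 59.61

59.61 dB


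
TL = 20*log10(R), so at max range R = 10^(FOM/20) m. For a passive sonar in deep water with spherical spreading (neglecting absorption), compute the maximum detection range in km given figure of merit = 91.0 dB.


35.48 km


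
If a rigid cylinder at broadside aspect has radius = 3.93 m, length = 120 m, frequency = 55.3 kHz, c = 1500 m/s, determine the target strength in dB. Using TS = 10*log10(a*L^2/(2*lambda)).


60.18 dB


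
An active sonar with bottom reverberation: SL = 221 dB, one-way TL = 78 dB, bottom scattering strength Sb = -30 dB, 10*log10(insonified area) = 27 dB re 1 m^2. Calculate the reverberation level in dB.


62 dB


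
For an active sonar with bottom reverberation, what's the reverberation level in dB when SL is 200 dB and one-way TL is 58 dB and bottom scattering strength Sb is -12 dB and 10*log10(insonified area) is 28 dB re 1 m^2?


RL = SL - 2*TL + Sb + 10*log10(A) = 200 - 2*58 + (-12) + 28 = 100

100 dB


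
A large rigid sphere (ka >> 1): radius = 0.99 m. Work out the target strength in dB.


TS = 10*log10(0.99^2 / 4) = 10*log10(0.245025) = -6.11

-6.11 dB


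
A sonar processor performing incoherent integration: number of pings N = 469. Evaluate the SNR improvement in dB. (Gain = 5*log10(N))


13.36 dB


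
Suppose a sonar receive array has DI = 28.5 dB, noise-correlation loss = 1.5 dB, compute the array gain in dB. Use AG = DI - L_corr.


AG = DI - L_corr = 28.5 - 1.5 = 27.0

27.0 dB


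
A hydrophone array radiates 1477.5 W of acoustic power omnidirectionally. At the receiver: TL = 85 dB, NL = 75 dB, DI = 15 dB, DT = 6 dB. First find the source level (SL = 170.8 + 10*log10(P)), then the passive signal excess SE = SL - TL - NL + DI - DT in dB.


Step 1: SL = 170.8 + 10*log10(1477.5) = 202.5 dB
Step 2: SE = SL - TL - NL + DI - DT = 202.5 - 85 - 75 + 15 - 6 = 51.5

51.5 dB


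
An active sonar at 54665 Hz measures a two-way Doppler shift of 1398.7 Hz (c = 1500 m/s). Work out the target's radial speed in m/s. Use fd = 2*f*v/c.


19.19 m/s


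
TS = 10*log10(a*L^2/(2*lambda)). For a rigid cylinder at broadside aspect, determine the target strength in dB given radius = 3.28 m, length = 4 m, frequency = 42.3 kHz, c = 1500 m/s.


lambda = 1500/42300 = 0.03546 m
TS = 10*log10(3.28*4^2/(2*0.03546)) = 28.69

28.69 dB


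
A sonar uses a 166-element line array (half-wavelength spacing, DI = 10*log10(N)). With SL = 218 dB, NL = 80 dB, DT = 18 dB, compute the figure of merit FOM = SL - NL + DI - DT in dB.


Step 1: DI = 10*log10(166) = 22.2 dB
Step 2: FOM = SL - NL + DI - DT = 218 - 80 + 22.2 - 18 = 142.2

142.2 dB


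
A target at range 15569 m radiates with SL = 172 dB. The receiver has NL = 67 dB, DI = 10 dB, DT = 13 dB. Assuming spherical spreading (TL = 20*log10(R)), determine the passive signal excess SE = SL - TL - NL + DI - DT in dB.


Step 1: TL = 20*log10(15569) = 83.85 dB
Step 2: SE = 172 - 83.85 - 67 + 10 - 13 = 18.15

18.15 dB


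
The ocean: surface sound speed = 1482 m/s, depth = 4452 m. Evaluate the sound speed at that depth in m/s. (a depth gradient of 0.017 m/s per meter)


c = 1482 + 0.017 * 4452 = 1557.684

1557.684 m/s


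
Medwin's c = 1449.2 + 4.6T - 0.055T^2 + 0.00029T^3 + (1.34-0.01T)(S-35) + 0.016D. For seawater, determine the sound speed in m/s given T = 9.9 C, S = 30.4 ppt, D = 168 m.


c = 1449.2 + 4.6*9.9 - 0.055*9.9^2 + 0.00029*9.9^3 + (1.34 - 0.01*9.9)*(30.4 - 35) + 0.016*168 = 1486.61

1486.61 m/s


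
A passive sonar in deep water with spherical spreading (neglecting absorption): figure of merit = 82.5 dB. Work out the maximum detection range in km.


13.34 km


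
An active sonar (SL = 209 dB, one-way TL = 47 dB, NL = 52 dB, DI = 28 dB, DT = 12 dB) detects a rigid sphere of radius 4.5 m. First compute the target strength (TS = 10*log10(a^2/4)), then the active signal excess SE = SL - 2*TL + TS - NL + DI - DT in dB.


Step 1: TS = 10*log10(4.5^2/4) = 7.04 dB
Step 2: SE = SL - 2*TL + TS - NL + DI - DT = 209 - 2*47 + (7.04) - 52 + 28 - 12 = 86.04

86.04 dB


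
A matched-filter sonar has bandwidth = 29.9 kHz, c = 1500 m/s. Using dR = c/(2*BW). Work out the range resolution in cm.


dR = c/(2*BW) = 1500 / (2 * 29.9e3) = 0.0251 m = 2.51 cm

2.51 cm


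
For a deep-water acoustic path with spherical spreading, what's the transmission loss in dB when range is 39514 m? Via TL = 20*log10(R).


91.94 dB


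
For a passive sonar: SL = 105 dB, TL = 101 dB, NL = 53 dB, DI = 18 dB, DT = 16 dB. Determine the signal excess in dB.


-47 dB


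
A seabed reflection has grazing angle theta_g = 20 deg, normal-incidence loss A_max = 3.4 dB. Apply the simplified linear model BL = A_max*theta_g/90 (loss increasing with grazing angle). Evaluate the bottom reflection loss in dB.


0.76 dB


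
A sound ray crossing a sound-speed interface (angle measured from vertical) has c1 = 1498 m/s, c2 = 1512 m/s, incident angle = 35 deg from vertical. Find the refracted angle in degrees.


sin(theta2) = (c2/c1)*sin(theta1) = (1512/1498)*sin(35 deg) = 0.57894
theta2 = arcsin(0.57894) = 35.38

35.38 deg


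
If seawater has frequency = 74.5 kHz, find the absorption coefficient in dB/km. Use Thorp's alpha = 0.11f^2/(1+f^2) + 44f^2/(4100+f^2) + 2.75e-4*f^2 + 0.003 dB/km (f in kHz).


26.945 dB/km


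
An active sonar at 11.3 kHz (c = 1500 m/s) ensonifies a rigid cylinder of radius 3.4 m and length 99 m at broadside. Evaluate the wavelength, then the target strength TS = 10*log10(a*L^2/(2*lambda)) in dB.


Step 1: lambda = c/f = 1500/11300 = 0.13274 m
Step 2: TS = 10*log10(a*L^2/(2*lambda)) = 10*log10(3.4*99^2/(2*0.13274)) = 50.99

50.99 dB


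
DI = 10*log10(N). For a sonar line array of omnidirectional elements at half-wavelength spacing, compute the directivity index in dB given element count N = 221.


DI = 10*log10(221) = 23.44

23.44 dB


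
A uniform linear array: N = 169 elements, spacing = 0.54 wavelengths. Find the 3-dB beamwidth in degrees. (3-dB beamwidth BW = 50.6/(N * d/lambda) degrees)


BW = 50.6 / (169 * 0.54) = 50.6 / 91.26 = 0.55

0.55 deg


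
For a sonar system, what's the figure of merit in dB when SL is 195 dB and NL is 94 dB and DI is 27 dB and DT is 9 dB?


FOM = SL - NL + DI - DT = 195 - 94 + 27 - 9 = 119

119 dB


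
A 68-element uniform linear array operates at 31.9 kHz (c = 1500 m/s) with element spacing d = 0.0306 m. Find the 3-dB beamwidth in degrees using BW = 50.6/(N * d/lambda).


Step 1: lambda = 1500/31900 = 0.04702 m
Step 2: d/lambda = 0.0306/0.04702 = 0.6508
Step 3: BW = 50.6/(N * d/lambda) = 50.6/(68 * 0.6508) = 1.14

1.14 deg


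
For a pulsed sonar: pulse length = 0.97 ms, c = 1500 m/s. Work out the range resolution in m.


0.7275 m


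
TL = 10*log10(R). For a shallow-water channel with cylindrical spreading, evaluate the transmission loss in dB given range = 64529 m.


TL = 10*log10(64529) = 48.1

48.1 dB


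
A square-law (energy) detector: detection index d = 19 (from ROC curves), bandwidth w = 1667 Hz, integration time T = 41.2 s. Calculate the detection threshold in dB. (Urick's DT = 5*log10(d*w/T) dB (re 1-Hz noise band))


14.43 dB


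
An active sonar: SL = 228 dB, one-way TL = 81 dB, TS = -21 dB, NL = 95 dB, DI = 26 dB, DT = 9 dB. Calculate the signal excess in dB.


SE = SL - 2*TL + TS - NL + DI - DT = 228 - 2*81 + (-21) - 95 + 26 - 9 = -33

-33 dB


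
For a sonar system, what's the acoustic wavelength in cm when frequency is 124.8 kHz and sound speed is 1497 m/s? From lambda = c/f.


lambda = c/f = 1497 / 124800 = 0.012 m = 1.2 cm

1.2 cm


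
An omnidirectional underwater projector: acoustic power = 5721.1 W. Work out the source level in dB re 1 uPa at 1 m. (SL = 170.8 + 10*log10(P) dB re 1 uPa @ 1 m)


208.37 dB


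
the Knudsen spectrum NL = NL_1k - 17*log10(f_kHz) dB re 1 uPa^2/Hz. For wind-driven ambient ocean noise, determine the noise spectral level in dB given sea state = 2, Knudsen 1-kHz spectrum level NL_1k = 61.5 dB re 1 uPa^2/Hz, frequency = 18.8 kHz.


NL = NL_1k - 17*log10(f_kHz) = 61.5 - 17*log10(18.8) = 61.5 - (21.66) = 39.84

39.84 dB


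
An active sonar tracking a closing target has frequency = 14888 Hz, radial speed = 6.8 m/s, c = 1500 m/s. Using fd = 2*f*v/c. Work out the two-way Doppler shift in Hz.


fd = 2*f*v/c = 2 * 14888 * 6.8 / 1500 = 134.98

134.98 Hz


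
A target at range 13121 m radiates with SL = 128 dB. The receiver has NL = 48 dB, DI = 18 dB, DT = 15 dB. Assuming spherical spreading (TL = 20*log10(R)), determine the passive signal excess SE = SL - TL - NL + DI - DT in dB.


Step 1: TL = 20*log10(13121) = 82.36 dB
Step 2: SE = 128 - 82.36 - 48 + 18 - 15 = 0.64

0.64 dB


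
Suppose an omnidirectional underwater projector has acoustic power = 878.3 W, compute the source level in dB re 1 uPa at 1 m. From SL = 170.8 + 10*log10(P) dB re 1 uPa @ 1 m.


SL = 170.8 + 10*log10(878.3) = 170.8 + 29.44 = 200.24

200.24 dB


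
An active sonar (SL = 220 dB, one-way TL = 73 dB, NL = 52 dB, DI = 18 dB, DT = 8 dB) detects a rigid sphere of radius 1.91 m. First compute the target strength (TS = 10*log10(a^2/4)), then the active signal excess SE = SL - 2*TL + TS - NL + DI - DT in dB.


Step 1: TS = 10*log10(1.91^2/4) = -0.4 dB
Step 2: SE = SL - 2*TL + TS - NL + DI - DT = 220 - 2*73 + (-0.4) - 52 + 18 - 8 = 31.6

31.6 dB


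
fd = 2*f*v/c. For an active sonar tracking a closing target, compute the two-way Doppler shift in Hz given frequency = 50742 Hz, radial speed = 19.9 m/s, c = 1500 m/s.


1346.35 Hz


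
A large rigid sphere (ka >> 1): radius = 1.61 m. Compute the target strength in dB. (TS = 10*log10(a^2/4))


TS = 10*log10(1.61^2 / 4) = 10*log10(0.648025) = -1.88

-1.88 dB


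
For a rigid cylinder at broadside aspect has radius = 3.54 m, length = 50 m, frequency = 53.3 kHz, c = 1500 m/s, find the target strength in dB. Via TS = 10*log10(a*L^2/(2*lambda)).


lambda = 1500/53300 = 0.02814 m
TS = 10*log10(3.54*50^2/(2*0.02814)) = 51.97

51.97 dB


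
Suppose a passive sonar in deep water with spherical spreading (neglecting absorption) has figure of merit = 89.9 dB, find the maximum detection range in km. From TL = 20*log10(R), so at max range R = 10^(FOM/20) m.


At max range FOM = TL, so 20*log10(R) = 89.9
R = 10^(89.9/20) = 31260.79 m = 31.26 km

31.26 km


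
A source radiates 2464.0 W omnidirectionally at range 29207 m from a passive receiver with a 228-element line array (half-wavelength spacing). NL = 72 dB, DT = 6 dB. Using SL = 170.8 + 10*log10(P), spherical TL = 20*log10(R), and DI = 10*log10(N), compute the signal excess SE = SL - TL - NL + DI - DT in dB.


Step 1: SL = 170.8 + 10*log10(2464.0) = 204.72 dB
Step 2: TL = 20*log10(29207) = 89.31 dB
Step 3: DI = 10*log10(228) = 23.58 dB
Step 4: SE = SL - TL - NL + DI - DT = 204.72 - 89.31 - 72 + 23.58 - 6 = 60.99

60.99 dB


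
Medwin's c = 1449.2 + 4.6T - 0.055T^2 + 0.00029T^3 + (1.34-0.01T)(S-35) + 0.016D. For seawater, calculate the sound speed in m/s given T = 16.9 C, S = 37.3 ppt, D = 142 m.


1517.6 m/s


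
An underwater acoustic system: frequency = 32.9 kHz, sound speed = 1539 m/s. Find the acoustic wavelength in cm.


lambda = c/f = 1539 / 32900 = 0.0468 m = 4.68 cm

4.68 cm


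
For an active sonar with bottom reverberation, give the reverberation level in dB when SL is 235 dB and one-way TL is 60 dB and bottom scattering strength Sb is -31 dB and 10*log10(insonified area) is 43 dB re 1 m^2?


RL = SL - 2*TL + Sb + 10*log10(A) = 235 - 2*60 + (-31) + 43 = 127

127 dB


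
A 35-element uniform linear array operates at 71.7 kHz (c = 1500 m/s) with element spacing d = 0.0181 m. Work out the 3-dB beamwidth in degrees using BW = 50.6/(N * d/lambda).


1.67 deg


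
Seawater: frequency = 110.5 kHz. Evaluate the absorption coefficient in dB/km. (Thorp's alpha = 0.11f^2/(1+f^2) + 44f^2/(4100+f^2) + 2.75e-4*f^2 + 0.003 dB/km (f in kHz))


36.41 dB/km


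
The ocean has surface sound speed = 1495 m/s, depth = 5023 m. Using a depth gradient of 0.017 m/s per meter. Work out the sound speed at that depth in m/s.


c = 1495 + 0.017 * 5023 = 1580.391

1580.391 m/s


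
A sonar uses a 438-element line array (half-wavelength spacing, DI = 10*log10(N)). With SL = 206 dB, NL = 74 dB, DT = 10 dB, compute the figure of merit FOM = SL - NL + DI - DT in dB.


Step 1: DI = 10*log10(438) = 26.41 dB
Step 2: FOM = SL - NL + DI - DT = 206 - 74 + 26.41 - 10 = 148.41

148.41 dB


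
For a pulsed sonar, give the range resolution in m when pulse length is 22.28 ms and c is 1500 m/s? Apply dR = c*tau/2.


dR = c*tau/2 = 1500 * 22.28e-3 / 2 = 16.71

16.71 m


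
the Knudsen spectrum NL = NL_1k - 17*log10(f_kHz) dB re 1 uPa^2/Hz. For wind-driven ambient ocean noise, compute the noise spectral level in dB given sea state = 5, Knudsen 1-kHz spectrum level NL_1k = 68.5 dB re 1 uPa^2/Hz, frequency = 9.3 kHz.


NL = NL_1k - 17*log10(f_kHz) = 68.5 - 17*log10(9.3) = 68.5 - (16.46) = 52.04

52.04 dB


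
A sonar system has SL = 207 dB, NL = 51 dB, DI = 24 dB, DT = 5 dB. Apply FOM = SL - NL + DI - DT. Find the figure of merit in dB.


FOM = SL - NL + DI - DT = 207 - 51 + 24 - 5 = 175

175 dB


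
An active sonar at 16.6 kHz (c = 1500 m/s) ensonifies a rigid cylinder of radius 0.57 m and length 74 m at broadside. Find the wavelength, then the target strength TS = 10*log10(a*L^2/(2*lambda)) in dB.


Step 1: lambda = c/f = 1500/16600 = 0.09036 m
Step 2: TS = 10*log10(a*L^2/(2*lambda)) = 10*log10(0.57*74^2/(2*0.09036)) = 42.37

42.37 dB


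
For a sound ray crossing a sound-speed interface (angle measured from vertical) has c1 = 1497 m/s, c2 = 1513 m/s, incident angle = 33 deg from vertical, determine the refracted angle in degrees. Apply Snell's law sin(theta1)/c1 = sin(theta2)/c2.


33.4 deg


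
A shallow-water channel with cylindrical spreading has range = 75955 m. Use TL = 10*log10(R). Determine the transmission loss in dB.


TL = 10*log10(75955) = 48.81

48.81 dB


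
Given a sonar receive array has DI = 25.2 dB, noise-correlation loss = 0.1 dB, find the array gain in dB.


25.1 dB


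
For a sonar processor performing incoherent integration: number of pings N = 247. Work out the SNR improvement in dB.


11.96 dB


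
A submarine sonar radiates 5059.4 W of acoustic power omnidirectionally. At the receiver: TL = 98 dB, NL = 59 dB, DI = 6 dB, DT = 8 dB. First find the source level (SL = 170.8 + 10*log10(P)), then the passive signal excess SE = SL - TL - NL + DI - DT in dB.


Step 1: SL = 170.8 + 10*log10(5059.4) = 207.84 dB
Step 2: SE = SL - TL - NL + DI - DT = 207.84 - 98 - 59 + 6 - 8 = 48.84

48.84 dB


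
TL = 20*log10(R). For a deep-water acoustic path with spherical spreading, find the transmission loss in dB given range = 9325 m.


TL = 20*log10(9325) = 79.39

79.39 dB


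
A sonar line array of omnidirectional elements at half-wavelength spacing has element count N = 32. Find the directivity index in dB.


DI = 10*log10(32) = 15.05

15.05 dB


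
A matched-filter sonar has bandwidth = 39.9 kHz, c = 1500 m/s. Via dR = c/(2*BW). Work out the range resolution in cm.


dR = c/(2*BW) = 1500 / (2 * 39.9e3) = 0.0188 m = 1.88 cm

1.88 cm


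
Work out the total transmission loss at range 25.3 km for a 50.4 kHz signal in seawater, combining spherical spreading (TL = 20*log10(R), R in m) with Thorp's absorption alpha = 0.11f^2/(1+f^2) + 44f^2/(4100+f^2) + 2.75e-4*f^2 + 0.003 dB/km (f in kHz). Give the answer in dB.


534.44 dB


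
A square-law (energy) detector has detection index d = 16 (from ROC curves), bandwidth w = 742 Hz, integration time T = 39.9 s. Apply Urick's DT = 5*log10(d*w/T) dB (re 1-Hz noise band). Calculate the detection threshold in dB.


DT = 5*log10(d*w/T) = 5*log10(16 * 742 / 39.9) = 5*log10(297.54) = 12.37

12.37 dB


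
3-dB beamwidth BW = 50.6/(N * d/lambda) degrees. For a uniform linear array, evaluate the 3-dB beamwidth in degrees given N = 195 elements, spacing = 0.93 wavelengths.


BW = 50.6 / (195 * 0.93) = 50.6 / 181.35 = 0.28

0.28 deg


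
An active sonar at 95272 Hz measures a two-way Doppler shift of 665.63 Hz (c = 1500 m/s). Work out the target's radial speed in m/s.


From fd = 2*f*v/c, v = c*fd/(2*f) = 1500 * 665.63 / (2*95272) = 5.24

5.24 m/s


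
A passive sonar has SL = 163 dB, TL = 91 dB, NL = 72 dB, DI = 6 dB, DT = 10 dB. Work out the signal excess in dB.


-4 dB


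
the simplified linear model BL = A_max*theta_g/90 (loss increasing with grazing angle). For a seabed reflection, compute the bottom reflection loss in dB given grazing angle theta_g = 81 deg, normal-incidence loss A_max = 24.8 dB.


BL = A_max * theta_g / 90 = 24.8 * 81 / 90 = 22.32

22.32 dB


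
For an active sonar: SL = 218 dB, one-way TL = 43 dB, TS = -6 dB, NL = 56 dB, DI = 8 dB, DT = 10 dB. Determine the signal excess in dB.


SE = SL - 2*TL + TS - NL + DI - DT = 218 - 2*43 + (-6) - 56 + 8 - 10 = 68

68 dB


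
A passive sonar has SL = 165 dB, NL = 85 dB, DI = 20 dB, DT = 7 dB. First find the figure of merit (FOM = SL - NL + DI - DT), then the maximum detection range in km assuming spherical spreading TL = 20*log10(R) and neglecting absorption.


Step 1: FOM = SL - NL + DI - DT = 165 - 85 + 20 - 7 = 93 dB
Step 2: at max range FOM = TL = 20*log10(R), so R = 10^(93/20) = 44668.36 m = 44.67 km

44.67 km


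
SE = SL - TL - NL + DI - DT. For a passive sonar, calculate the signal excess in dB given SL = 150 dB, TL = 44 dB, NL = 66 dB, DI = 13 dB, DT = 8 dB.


SE = SL - TL - NL + DI - DT = 150 - 44 - 66 + 13 - 8 = 45

45 dB


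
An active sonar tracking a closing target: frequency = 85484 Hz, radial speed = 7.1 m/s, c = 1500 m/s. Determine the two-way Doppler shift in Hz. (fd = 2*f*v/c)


fd = 2*f*v/c = 2 * 85484 * 7.1 / 1500 = 809.25

809.25 Hz


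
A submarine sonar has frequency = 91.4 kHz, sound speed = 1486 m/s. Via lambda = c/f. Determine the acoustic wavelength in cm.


lambda = c/f = 1486 / 91400 = 0.0163 m = 1.63 cm

1.63 cm


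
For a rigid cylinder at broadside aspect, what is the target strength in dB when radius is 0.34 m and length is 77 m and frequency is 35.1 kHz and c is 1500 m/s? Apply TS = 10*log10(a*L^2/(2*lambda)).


lambda = 1500/35100 = 0.04274 m
TS = 10*log10(0.34*77^2/(2*0.04274)) = 43.73

43.73 dB


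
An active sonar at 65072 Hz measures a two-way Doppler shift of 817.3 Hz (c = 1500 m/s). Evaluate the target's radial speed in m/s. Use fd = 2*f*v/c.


From fd = 2*f*v/c, v = c*fd/(2*f) = 1500 * 817.3 / (2*65072) = 9.42

9.42 m/s


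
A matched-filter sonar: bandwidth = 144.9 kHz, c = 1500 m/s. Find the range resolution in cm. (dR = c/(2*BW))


dR = c/(2*BW) = 1500 / (2 * 144.9e3) = 0.0052 m = 0.52 cm

0.52 cm


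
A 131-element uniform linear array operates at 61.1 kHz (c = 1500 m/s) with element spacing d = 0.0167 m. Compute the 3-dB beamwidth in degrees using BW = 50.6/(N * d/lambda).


0.57 deg


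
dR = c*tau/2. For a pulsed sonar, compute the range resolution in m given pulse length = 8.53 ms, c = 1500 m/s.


dR = c*tau/2 = 1500 * 8.53e-3 / 2 = 6.3975

6.3975 m


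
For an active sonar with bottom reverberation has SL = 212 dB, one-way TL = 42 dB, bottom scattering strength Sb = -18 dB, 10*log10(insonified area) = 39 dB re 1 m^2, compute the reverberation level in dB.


RL = SL - 2*TL + Sb + 10*log10(A) = 212 - 2*42 + (-18) + 39 = 149

149 dB


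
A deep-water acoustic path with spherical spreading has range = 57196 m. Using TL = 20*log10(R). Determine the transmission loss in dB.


95.15 dB


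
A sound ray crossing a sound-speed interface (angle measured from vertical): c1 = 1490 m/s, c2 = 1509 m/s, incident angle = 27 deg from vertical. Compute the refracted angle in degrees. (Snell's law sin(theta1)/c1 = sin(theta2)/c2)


sin(theta2) = (c2/c1)*sin(theta1) = (1509/1490)*sin(27 deg) = 0.45978
theta2 = arcsin(0.45978) = 27.37

27.37 deg
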